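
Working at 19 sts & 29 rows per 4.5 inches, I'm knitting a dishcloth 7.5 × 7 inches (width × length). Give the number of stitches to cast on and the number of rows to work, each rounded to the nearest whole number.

Stitch gauge = 19/4.5 = 4.222 sts/in; 7.5 × 4.222 = 31.67 → 32 sts.
Row gauge = 29/4.5 = 6.444 rows/in; 7 × 6.444 = 45.11 → 45 rows.

Cast on 32 stitches and work 45 rows.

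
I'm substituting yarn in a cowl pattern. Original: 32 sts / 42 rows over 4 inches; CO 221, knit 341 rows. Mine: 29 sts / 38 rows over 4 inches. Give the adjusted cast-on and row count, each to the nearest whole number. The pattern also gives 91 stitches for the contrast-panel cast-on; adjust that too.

Cast on 200 stitches; work 309 rows; contrast-panel cast-on 82 stitches.

Stitches: 221 × 29/32 = 200.28 → 200.
Rows: 341 × 38/42 = 308.52 → 309.
contrast-panel cast-on: 91 × 29/32 = 82.47 → 82.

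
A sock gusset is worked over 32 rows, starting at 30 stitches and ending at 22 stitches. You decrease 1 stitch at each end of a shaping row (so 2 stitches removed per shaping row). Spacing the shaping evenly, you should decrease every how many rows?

Decrease every 8th row.

Stitches to remove: |22 − 30| = 8.
Shaping rows needed: 8 / 2 = 4.
32 rows / 4 = every 8 rows.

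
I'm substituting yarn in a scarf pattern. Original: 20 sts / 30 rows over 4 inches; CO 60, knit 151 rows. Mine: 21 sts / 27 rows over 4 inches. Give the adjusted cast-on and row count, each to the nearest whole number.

Stitches: 60 × 21/20 = 63.00 → 63.
Rows: 151 × 27/30 = 135.90 → 136.

Cast on 63 stitches; work 136 rows.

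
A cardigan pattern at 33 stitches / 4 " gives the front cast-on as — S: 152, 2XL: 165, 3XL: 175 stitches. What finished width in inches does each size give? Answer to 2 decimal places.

S 18.42 inches; 2XL 20.00 inches; 3XL 21.21 inches.

33/4 = 8.25 sts per in.
S: 152 / 8.25 = 18.424 → 18.42 in.
2XL: 165 / 8.25 = 20.000 → 20.00 in.
3XL: 175 / 8.25 = 21.212 → 21.21 in.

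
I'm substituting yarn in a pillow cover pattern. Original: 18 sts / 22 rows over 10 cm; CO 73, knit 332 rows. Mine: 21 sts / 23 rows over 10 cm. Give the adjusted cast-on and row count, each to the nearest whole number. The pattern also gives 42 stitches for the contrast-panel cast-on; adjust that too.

Cast on 85 stitches; work 347 rows; contrast-panel cast-on 49 stitches.

Stitches: 73 × 21/18 = 85.17 → 85.
Rows: 332 × 23/22 = 347.09 → 347.
contrast-panel cast-on: 42 × 21/18 = 49.00 → 49.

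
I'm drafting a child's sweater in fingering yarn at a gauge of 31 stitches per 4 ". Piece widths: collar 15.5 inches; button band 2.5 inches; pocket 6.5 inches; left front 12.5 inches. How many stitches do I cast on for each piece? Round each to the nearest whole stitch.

Rate = 31/4 = 7.75 sts per in.
collar: 15.5 × 7.75 = 120.12 → 120.
button band: 2.5 × 7.75 = 19.38 → 19.
pocket: 6.5 × 7.75 = 50.38 → 50.
left front: 12.5 × 7.75 = 96.88 → 97.

collar 120; button band 19; pocket 50; left front 97.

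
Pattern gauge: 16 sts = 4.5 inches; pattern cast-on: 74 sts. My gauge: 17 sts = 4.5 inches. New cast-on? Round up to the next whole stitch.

Scale factor = 17 / 16 = 1.062.
74 × 17 / 16 = 78.62 sts.
→ 79 sts.

Cast on 79 stitches.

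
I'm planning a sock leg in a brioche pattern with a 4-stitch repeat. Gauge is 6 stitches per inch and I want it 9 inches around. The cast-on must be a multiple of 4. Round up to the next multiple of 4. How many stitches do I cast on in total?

6 / 1 = 6 sts per inch.
9 × 6 = 54.00 sts.
Next multiple of 4: 56.

CO 56 sts.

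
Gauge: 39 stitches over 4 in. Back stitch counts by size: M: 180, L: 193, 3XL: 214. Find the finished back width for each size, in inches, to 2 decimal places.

39/4 = 9.75 sts per in.
M: 180 / 9.75 = 18.462 → 18.46 in.
L: 193 / 9.75 = 19.795 → 19.79 in.
3XL: 214 / 9.75 = 21.949 → 21.95 in.

M 18.46 inches; L 19.79 inches; 3XL 21.95 inches.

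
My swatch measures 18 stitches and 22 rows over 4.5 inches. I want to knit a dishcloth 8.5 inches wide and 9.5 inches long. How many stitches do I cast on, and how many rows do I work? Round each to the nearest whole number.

Cast on 34 stitches and work 46 rows.

Stitch gauge = 18/4.5 = 4 sts/in; 8.5 × 4 = 34.00 → 34 sts.
Row gauge = 22/4.5 = 4.889 rows/in; 9.5 × 4.889 = 46.44 → 46 rows.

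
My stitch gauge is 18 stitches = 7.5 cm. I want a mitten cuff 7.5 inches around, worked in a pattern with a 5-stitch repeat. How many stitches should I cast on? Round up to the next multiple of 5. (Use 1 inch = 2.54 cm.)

7.5 in = 7.5 × 2.54 = 19.05 cm.
18 / 7.5 = 2.4 sts/cm.
19.05 × 2.4 = 45.72 sts.
→ 50.

50 stitches.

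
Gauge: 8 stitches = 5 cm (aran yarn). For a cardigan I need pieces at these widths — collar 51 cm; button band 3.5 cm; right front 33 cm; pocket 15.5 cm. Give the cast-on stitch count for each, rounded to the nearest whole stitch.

Rate = 8/5 = 1.6 sts per cm.
collar: 51 × 1.6 = 81.60 → 82.
button band: 3.5 × 1.6 = 5.60 → 6.
right front: 33 × 1.6 = 52.80 → 53.
pocket: 15.5 × 1.6 = 24.80 → 25.

collar 82; button band 6; right front 53; pocket 25.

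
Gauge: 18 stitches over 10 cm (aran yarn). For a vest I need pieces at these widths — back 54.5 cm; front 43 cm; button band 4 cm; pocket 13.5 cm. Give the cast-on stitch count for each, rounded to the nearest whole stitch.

back 98; front 77; button band 7; pocket 24.

Rate = 18/10 = 1.8 sts per cm.
back: 54.5 × 1.8 = 98.10 → 98.
front: 43 × 1.8 = 77.40 → 77.
button band: 4 × 1.8 = 7.20 → 7.
pocket: 13.5 × 1.8 = 24.30 → 24.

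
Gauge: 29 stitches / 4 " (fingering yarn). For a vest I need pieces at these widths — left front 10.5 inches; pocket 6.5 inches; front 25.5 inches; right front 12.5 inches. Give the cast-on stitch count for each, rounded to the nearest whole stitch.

left front 76; pocket 47; front 185; right front 91.

Rate = 29/4 = 7.25 sts per in.
left front: 10.5 × 7.25 = 76.12 → 76.
pocket: 6.5 × 7.25 = 47.12 → 47.
front: 25.5 × 7.25 = 184.88 → 185.
right front: 12.5 × 7.25 = 90.62 → 91.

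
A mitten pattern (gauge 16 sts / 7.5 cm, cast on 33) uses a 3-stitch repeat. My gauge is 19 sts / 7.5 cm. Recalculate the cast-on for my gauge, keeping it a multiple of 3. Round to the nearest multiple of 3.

33 × 19 / 16 = 39.19.
Nearest multiple of 3: 39.

Cast on 39 stitches.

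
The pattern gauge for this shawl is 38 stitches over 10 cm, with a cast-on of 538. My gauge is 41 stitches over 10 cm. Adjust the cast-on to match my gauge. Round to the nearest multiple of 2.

580 stitches.

Scale factor = 41 / 38 = 1.079.
538 × 41 / 38 = 580.47 sts.
→ 580 sts.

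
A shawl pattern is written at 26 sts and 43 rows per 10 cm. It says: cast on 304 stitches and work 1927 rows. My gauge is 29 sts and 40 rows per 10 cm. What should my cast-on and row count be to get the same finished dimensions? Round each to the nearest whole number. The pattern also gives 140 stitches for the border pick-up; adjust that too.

Stitches: 304 × 29/26 = 339.08 → 339.
Rows: 1927 × 40/43 = 1792.56 → 1793.
border pick-up: 140 × 29/26 = 156.15 → 156.

Cast on 339 stitches; work 1793 rows; border pick-up 156 stitches.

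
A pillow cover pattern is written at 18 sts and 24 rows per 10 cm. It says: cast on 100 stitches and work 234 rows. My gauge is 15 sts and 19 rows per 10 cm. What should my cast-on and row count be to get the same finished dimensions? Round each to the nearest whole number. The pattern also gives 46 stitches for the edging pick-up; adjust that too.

Stitches: 100 × 15/18 = 83.33 → 83.
Rows: 234 × 19/24 = 185.25 → 185.
edging pick-up: 46 × 15/18 = 38.33 → 38.

Cast on 83 stitches; work 185 rows; edging pick-up 38 stitches.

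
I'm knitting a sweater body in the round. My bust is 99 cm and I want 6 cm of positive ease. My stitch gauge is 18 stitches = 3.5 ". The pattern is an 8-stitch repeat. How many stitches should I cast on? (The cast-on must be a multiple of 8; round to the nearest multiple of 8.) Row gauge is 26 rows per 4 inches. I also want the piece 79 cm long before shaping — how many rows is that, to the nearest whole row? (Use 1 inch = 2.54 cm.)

Finished = 99 + 6 = 105 cm.
105 cm × 1/2.54 = 41.34 inches.
18/3.5 = 5.143 sts per in; 41.34 × 5.143 = 212.60 sts.
Nearest multiple of 8 → 216.
79 cm = 31.10 inches; × 6.5 = 202.17 → 202 rows.

Cast on 216 stitches; work 202 rows.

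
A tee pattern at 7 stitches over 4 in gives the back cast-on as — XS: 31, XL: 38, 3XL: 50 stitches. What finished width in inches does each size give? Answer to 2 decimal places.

XS 17.71 inches; XL 21.71 inches; 3XL 28.57 inches.

7/4 = 1.75 sts per in.
XS: 31 / 1.75 = 17.714 → 17.71 in.
XL: 38 / 1.75 = 21.714 → 21.71 in.
3XL: 50 / 1.75 = 28.571 → 28.57 in.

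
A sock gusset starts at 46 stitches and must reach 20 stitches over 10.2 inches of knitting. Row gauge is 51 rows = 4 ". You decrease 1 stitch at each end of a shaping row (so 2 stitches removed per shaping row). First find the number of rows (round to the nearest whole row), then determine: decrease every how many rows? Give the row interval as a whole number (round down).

Rows = 10.2 × 12.75 = 130.0 → 130 rows.
Stitches to remove: 26 → 13 shaping rows (at 2 st each).
130 / 13 = 10.00 → every 10 rows.

Decrease every 10th row.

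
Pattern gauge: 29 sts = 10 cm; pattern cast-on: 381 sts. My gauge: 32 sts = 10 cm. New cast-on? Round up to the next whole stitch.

Scale factor = 32 / 29 = 1.103.
381 × 32 / 29 = 420.41 sts.
→ 421 sts.

421 stitches.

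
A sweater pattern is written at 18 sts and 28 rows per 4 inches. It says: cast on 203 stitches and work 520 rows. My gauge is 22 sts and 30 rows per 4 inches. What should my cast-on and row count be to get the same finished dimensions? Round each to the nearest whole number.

Cast on 248 stitches; work 557 rows.

Stitches: 203 × 22/18 = 248.11 → 248.
Rows: 520 × 30/28 = 557.14 → 557.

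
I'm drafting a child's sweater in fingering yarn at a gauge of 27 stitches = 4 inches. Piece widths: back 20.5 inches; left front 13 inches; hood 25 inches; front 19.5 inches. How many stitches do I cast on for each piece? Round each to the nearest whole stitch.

Rate = 27/4 = 6.75 sts per in.
back: 20.5 × 6.75 = 138.38 → 138.
left front: 13 × 6.75 = 87.75 → 88.
hood: 25 × 6.75 = 168.75 → 169.
front: 19.5 × 6.75 = 131.62 → 132.

back 138; left front 88; hood 169; front 132.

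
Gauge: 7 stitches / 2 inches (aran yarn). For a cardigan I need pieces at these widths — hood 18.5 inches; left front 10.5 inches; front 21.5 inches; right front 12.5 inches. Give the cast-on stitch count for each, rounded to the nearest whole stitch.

Rate = 7/2 = 3.5 sts per in.
hood: 18.5 × 3.5 = 64.75 → 65.
left front: 10.5 × 3.5 = 36.75 → 37.
front: 21.5 × 3.5 = 75.25 → 75.
right front: 12.5 × 3.5 = 43.75 → 44.

hood 65; left front 37; front 75; right front 44.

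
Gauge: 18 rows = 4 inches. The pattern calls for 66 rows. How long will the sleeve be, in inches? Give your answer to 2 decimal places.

18 rows / 4 inch = 4.5 rows per inch.
66 / 4.5 = 14.667 inches.

14.67 inches.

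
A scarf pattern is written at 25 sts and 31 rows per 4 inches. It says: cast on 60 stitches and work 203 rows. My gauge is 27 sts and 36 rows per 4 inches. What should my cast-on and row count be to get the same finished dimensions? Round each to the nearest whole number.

Cast on 65 stitches; work 236 rows.

Stitches: 60 × 27/25 = 64.80 → 65.
Rows: 203 × 36/31 = 235.74 → 236.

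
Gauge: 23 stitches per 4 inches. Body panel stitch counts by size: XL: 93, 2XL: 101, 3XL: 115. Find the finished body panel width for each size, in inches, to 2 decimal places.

23/4 = 5.75 sts per in.
XL: 93 / 5.75 = 16.174 → 16.17 in.
2XL: 101 / 5.75 = 17.565 → 17.57 in.
3XL: 115 / 5.75 = 20.000 → 20.00 in.

XL 16.17 inches; 2XL 17.57 inches; 3XL 20.00 inches.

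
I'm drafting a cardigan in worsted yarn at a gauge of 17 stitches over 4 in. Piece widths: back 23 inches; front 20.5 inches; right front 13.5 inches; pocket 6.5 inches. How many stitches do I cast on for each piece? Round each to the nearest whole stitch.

Rate = 17/4 = 4.25 sts per in.
back: 23 × 4.25 = 97.75 → 98.
front: 20.5 × 4.25 = 87.12 → 87.
right front: 13.5 × 4.25 = 57.38 → 57.
pocket: 6.5 × 4.25 = 27.62 → 28.

back 98; front 87; right front 57; pocket 28.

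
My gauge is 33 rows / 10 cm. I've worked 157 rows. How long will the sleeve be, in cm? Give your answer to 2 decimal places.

47.58 cm.

33 rows / 10 cm = 3.3 rows per cm.
157 / 3.3 = 47.576 cm.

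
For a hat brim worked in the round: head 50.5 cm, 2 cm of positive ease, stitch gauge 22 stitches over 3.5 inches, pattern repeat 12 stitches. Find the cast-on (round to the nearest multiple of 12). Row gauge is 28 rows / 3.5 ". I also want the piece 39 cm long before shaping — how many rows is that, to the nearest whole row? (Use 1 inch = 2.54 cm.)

Cast on 132 stitches; work 123 rows.

Finished = 50.5 + 2 = 52.5 cm.
52.5 cm × 1/2.54 = 20.67 inches.
22/3.5 = 6.286 sts per in; 20.67 × 6.286 = 129.92 sts.
Nearest multiple of 12 → 132.
39 cm = 15.35 inches; × 8 = 122.83 → 123 rows.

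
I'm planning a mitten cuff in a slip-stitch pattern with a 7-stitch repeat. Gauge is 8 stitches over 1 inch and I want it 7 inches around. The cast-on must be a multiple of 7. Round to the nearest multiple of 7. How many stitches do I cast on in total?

CO 56 sts.

8 / 1 = 8 sts per inch.
7 × 8 = 56.00 sts.
Nearest multiple of 7: 56.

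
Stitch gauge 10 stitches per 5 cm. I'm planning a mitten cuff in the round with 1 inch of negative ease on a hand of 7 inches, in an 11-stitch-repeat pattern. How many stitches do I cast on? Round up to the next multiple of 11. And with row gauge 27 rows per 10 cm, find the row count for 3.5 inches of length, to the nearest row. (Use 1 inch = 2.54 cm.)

Finished = 7 − 1 = 6 inches.
6 inches × 2.54 = 15.24 cm.
10/5 = 2 sts per cm; 15.24 × 2 = 30.48 sts.
Next multiple of 11 → 33.
3.5 inches = 8.89 cm; × 2.7 = 24.00 → 24 rows.

Cast on 33 stitches; work 24 rows.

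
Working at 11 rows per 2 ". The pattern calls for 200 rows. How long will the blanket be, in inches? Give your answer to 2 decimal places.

36.36 inches.

11 rows / 2 inch = 5.5 rows per inch.
200 / 5.5 = 36.364 inches.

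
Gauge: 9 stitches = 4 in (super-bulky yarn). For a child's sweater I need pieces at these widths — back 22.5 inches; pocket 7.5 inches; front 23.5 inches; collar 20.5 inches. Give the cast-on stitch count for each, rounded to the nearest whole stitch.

Rate = 9/4 = 2.25 sts per in.
back: 22.5 × 2.25 = 50.62 → 51.
pocket: 7.5 × 2.25 = 16.88 → 17.
front: 23.5 × 2.25 = 52.88 → 53.
collar: 20.5 × 2.25 = 46.12 → 46.

back 51; pocket 17; front 53; collar 46.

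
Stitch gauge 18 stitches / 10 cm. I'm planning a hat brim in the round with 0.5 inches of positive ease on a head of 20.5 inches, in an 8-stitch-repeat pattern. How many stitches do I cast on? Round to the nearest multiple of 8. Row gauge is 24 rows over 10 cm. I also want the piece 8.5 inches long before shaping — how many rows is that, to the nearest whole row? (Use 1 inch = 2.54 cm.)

Finished = 20.5 + 0.5 = 21 inches.
21 inches × 2.54 = 53.34 cm.
18/10 = 1.8 sts per cm; 53.34 × 1.8 = 96.01 sts.
Nearest multiple of 8 → 96.
8.5 inches = 21.59 cm; × 2.4 = 51.82 → 52 rows.

Cast on 96 stitches; work 52 rows.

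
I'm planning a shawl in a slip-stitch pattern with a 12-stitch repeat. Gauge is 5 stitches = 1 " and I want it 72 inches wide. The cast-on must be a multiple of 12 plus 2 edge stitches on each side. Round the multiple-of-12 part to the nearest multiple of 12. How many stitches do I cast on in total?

364 stitches.

5 / 1 = 5 sts per inch.
72 × 5 = 360.00 sts.
Less 4 edge sts → 356.00 for the repeat.
Nearest multiple of 12: 360.
Add back 4 edge sts → 364.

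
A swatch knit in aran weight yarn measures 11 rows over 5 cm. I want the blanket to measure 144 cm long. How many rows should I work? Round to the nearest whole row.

Work 317 rows.

11 rows / 5 cm = 2.2 rows per cm.
144 × 2.2 = 316.80 rows.
Round to nearest → 317.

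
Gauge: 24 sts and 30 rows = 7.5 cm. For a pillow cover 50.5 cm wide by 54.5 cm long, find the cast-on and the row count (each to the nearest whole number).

Stitch gauge = 24/7.5 = 3.2 sts/cm; 50.5 × 3.2 = 161.60 → 162 sts.
Row gauge = 30/7.5 = 4 rows/cm; 54.5 × 4 = 218.00 → 218 rows.

Cast on 162 stitches and work 218 rows.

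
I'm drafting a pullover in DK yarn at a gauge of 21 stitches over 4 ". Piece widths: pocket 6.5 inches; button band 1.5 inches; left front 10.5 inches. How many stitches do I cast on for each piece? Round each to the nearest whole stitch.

Rate = 21/4 = 5.25 sts per in.
pocket: 6.5 × 5.25 = 34.12 → 34.
button band: 1.5 × 5.25 = 7.88 → 8.
left front: 10.5 × 5.25 = 55.12 → 55.

pocket 34; button band 8; left front 55.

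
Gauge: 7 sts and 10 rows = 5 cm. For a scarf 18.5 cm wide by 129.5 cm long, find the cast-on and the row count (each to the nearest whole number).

Stitch gauge = 7/5 = 1.4 sts/cm; 18.5 × 1.4 = 25.90 → 26 sts.
Row gauge = 10/5 = 2 rows/cm; 129.5 × 2 = 259.00 → 259 rows.

Cast on 26 stitches and work 259 rows.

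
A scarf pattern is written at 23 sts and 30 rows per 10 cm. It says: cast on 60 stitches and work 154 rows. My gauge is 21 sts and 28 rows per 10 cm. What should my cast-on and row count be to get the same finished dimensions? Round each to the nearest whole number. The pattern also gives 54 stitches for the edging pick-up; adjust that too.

Cast on 55 stitches; work 144 rows; edging pick-up 49 stitches.

Stitches: 60 × 21/23 = 54.78 → 55.
Rows: 154 × 28/30 = 143.73 → 144.
edging pick-up: 54 × 21/23 = 49.30 → 49.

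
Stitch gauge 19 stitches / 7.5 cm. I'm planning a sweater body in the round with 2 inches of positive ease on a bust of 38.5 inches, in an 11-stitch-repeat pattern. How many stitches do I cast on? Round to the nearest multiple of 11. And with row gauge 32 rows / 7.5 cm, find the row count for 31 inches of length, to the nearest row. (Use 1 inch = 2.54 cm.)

Cast on 264 stitches; work 336 rows.

Finished = 38.5 + 2 = 40.5 inches.
40.5 inches × 2.54 = 102.87 cm.
19/7.5 = 2.533 sts per cm; 102.87 × 2.533 = 260.60 sts.
Nearest multiple of 11 → 264.
31 inches = 78.74 cm; × 4.267 = 335.96 → 336 rows.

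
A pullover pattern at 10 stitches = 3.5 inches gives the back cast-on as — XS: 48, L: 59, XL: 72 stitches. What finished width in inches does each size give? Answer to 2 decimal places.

10/3.5 = 2.857 sts per in.
XS: 48 / 2.857 = 16.800 → 16.80 in.
L: 59 / 2.857 = 20.650 → 20.65 in.
XL: 72 / 2.857 = 25.200 → 25.20 in.

XS 16.80 inches; L 20.65 inches; XL 25.20 inches.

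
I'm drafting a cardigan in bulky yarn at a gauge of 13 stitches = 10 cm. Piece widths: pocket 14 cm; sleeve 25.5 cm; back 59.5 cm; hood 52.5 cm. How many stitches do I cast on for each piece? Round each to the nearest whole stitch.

pocket 18; sleeve 33; back 77; hood 68.

Rate = 13/10 = 1.3 sts per cm.
pocket: 14 × 1.3 = 18.20 → 18.
sleeve: 25.5 × 1.3 = 33.15 → 33.
back: 59.5 × 1.3 = 77.35 → 77.
hood: 52.5 × 1.3 = 68.25 → 68.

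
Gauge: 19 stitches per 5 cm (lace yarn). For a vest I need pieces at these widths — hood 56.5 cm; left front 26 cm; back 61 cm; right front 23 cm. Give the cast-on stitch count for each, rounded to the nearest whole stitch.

Rate = 19/5 = 3.8 sts per cm.
hood: 56.5 × 3.8 = 214.70 → 215.
left front: 26 × 3.8 = 98.80 → 99.
back: 61 × 3.8 = 231.80 → 232.
right front: 23 × 3.8 = 87.40 → 87.

hood 215; left front 99; back 232; right front 87.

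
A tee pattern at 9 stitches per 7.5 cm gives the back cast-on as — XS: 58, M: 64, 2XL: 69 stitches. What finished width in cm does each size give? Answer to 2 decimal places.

XS 48.33 cm; M 53.33 cm; 2XL 57.50 cm.

9/7.5 = 1.2 sts per cm.
XS: 58 / 1.2 = 48.333 → 48.33 cm.
M: 64 / 1.2 = 53.333 → 53.33 cm.
2XL: 69 / 1.2 = 57.500 → 57.50 cm.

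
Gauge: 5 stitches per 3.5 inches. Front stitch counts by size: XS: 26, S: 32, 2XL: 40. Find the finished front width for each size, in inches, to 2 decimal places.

5/3.5 = 1.429 sts per in.
XS: 26 / 1.429 = 18.200 → 18.20 in.
S: 32 / 1.429 = 22.400 → 22.40 in.
2XL: 40 / 1.429 = 28.000 → 28.00 in.

XS 18.20 inches; S 22.40 inches; 2XL 28.00 inches.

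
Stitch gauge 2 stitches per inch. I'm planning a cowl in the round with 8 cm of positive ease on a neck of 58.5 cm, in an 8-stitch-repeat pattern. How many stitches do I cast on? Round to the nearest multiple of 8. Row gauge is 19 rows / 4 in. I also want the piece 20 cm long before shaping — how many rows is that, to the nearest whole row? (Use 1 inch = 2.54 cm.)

Cast on 56 stitches; work 37 rows.

Finished = 58.5 + 8 = 66.5 cm.
66.5 cm × 1/2.54 = 26.18 inches.
2/1 = 2 sts per in; 26.18 × 2 = 52.36 sts.
Nearest multiple of 8 → 56.
20 cm = 7.87 inches; × 4.75 = 37.40 → 37 rows.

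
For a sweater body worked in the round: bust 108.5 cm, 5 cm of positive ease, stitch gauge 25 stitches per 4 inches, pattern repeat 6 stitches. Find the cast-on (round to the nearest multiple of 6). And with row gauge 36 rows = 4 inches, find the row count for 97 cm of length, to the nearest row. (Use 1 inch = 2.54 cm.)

Cast on 282 stitches; work 344 rows.

Finished = 108.5 + 5 = 113.5 cm.
113.5 cm × 1/2.54 = 44.69 inches.
25/4 = 6.25 sts per in; 44.69 × 6.25 = 279.28 sts.
Nearest multiple of 6 → 282.
97 cm = 38.19 inches; × 9 = 343.70 → 344 rows.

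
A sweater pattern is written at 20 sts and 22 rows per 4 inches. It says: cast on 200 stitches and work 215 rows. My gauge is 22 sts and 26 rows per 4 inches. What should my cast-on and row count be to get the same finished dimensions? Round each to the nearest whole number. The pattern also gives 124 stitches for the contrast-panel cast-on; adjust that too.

Stitches: 200 × 22/20 = 220.00 → 220.
Rows: 215 × 26/22 = 254.09 → 254.
contrast-panel cast-on: 124 × 22/20 = 136.40 → 136.

Cast on 220 stitches; work 254 rows; contrast-panel cast-on 136 stitches.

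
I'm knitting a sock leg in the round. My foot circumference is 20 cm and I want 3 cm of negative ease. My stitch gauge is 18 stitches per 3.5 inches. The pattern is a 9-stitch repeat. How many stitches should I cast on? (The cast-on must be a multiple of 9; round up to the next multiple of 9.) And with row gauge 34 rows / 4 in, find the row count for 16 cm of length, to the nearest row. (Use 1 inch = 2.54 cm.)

Finished = 20 − 3 = 17 cm.
17 cm × 1/2.54 = 6.69 inches.
18/3.5 = 5.143 sts per in; 6.69 × 5.143 = 34.42 sts.
Next multiple of 9 → 36.
16 cm = 6.30 inches; × 8.5 = 53.54 → 54 rows.

Cast on 36 stitches; work 54 rows.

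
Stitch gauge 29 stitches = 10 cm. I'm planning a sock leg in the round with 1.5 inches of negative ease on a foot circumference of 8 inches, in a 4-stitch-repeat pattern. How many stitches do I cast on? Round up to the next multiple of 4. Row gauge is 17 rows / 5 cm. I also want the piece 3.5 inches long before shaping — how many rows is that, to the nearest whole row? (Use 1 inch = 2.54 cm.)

Finished = 8 − 1.5 = 6.5 inches.
6.5 inches × 2.54 = 16.51 cm.
29/10 = 2.9 sts per cm; 16.51 × 2.9 = 47.88 sts.
Next multiple of 4 → 48.
3.5 inches = 8.89 cm; × 3.4 = 30.23 → 30 rows.

Cast on 48 stitches; work 30 rows.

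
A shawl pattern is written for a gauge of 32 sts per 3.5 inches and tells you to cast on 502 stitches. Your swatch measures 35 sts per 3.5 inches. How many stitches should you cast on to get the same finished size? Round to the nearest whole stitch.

Scale factor = 35 / 32 = 1.094.
502 × 35 / 32 = 549.06 sts.
→ 549 sts.

CO 549 sts.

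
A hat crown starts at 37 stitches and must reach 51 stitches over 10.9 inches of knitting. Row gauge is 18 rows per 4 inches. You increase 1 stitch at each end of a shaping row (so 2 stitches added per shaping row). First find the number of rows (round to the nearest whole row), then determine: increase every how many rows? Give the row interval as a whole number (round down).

Rows = 10.9 × 4.5 = 49.1 → 49 rows.
Stitches to add: 14 → 7 shaping rows (at 2 st each).
49 / 7 = 7.00 → every 7 rows.

Increase every 7th row.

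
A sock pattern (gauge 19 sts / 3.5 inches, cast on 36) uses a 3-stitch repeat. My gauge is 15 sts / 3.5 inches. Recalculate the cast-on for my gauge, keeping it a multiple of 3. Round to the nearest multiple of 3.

36 × 15 / 19 = 28.42.
Nearest multiple of 3: 27.

CO 27 sts.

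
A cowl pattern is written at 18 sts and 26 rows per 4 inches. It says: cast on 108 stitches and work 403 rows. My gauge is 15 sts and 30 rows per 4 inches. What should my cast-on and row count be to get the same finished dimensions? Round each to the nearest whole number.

Stitches: 108 × 15/18 = 90.00 → 90.
Rows: 403 × 30/26 = 465.00 → 465.

Cast on 90 stitches; work 465 rows.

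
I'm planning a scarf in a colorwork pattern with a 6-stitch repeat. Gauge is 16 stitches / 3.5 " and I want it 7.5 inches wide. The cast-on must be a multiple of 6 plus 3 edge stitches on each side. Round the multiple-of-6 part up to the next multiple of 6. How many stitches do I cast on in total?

CO 36 sts.

16 / 3.5 = 4.571 sts per inch.
7.5 × 4.571 = 34.29 sts.
Less 6 edge sts → 28.29 for the repeat.
Next multiple of 6: 30.
Add back 6 edge sts → 36.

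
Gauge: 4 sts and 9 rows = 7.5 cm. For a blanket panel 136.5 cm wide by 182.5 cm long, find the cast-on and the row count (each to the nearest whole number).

Stitch gauge = 4/7.5 = 0.533 sts/cm; 136.5 × 0.533 = 72.80 → 73 sts.
Row gauge = 9/7.5 = 1.2 rows/cm; 182.5 × 1.2 = 219.00 → 219 rows.

Cast on 73 stitches and work 219 rows.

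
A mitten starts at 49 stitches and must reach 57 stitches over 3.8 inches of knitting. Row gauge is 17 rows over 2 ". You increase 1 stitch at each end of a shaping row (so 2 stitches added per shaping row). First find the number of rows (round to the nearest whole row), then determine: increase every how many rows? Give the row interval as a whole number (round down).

Increase every 8th row.

Rows = 3.8 × 8.5 = 32.3 → 32 rows.
Stitches to add: 8 → 4 shaping rows (at 2 st each).
32 / 4 = 8.00 → every 8 rows.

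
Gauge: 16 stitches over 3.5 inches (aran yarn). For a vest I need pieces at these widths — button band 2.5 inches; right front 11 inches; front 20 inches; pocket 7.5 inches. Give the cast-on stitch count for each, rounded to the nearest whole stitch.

Rate = 16/3.5 = 4.571 sts per in.
button band: 2.5 × 4.571 = 11.43 → 11.
right front: 11 × 4.571 = 50.29 → 50.
front: 20 × 4.571 = 91.43 → 91.
pocket: 7.5 × 4.571 = 34.29 → 34.

button band 11; right front 50; front 91; pocket 34.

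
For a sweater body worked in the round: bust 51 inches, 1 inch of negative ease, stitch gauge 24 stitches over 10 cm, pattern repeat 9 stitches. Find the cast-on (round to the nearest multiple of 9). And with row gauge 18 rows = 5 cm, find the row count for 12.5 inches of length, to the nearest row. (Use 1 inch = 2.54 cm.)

Finished = 51 − 1 = 50 inches.
50 inches × 2.54 = 127.00 cm.
24/10 = 2.4 sts per cm; 127.00 × 2.4 = 304.80 sts.
Nearest multiple of 9 → 306.
12.5 inches = 31.75 cm; × 3.6 = 114.30 → 114 rows.

Cast on 306 stitches; work 114 rows.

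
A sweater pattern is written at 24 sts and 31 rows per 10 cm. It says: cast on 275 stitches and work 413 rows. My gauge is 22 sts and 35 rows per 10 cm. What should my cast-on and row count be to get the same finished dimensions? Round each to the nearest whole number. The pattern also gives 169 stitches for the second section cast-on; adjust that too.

Cast on 252 stitches; work 466 rows; second section cast-on 155 stitches.

Stitches: 275 × 22/24 = 252.08 → 252.
Rows: 413 × 35/31 = 466.29 → 466.
second section cast-on: 169 × 22/24 = 154.92 → 155.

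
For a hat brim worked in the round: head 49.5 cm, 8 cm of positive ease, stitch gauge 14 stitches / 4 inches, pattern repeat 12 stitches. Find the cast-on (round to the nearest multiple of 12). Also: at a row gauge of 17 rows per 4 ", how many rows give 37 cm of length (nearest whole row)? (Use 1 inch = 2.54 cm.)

Finished = 49.5 + 8 = 57.5 cm.
57.5 cm × 1/2.54 = 22.64 inches.
14/4 = 3.5 sts per in; 22.64 × 3.5 = 79.23 sts.
Nearest multiple of 12 → 84.
37 cm = 14.57 inches; × 4.25 = 61.91 → 62 rows.

Cast on 84 stitches; work 62 rows.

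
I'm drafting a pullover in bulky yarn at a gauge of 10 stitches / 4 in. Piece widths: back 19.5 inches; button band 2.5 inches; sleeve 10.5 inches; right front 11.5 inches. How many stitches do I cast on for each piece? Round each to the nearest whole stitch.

back 49; button band 6; sleeve 26; right front 29.

Rate = 10/4 = 2.5 sts per in.
back: 19.5 × 2.5 = 48.75 → 49.
button band: 2.5 × 2.5 = 6.25 → 6.
sleeve: 10.5 × 2.5 = 26.25 → 26.
right front: 11.5 × 2.5 = 28.75 → 29.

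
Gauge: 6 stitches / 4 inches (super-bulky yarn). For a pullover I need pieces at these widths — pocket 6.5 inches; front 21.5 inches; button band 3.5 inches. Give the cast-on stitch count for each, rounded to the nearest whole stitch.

pocket 10; front 32; button band 5.

Rate = 6/4 = 1.5 sts per in.
pocket: 6.5 × 1.5 = 9.75 → 10.
front: 21.5 × 1.5 = 32.25 → 32.
button band: 3.5 × 1.5 = 5.25 → 5.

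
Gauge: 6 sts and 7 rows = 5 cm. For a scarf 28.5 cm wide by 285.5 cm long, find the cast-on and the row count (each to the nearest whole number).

Cast on 34 stitches and work 400 rows.

Stitch gauge = 6/5 = 1.2 sts/cm; 28.5 × 1.2 = 34.20 → 34 sts.
Row gauge = 7/5 = 1.4 rows/cm; 285.5 × 1.4 = 399.70 → 400 rows.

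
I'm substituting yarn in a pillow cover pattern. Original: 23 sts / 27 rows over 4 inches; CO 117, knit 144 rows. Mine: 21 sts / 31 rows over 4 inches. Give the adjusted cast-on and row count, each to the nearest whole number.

Stitches: 117 × 21/23 = 106.83 → 107.
Rows: 144 × 31/27 = 165.33 → 165.

Cast on 107 stitches; work 165 rows.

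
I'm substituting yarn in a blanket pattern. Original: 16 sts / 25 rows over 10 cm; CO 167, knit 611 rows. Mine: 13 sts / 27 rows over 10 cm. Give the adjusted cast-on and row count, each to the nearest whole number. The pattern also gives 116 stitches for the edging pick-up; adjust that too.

Stitches: 167 × 13/16 = 135.69 → 136.
Rows: 611 × 27/25 = 659.88 → 660.
edging pick-up: 116 × 13/16 = 94.25 → 94.

Cast on 136 stitches; work 660 rows; edging pick-up 94 stitches.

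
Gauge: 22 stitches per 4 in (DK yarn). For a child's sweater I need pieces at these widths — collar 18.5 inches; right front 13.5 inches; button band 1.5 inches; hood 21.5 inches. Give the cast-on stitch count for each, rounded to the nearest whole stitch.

collar 102; right front 74; button band 8; hood 118.

Rate = 22/4 = 5.5 sts per in.
collar: 18.5 × 5.5 = 101.75 → 102.
right front: 13.5 × 5.5 = 74.25 → 74.
button band: 1.5 × 5.5 = 8.25 → 8.
hood: 21.5 × 5.5 = 118.25 → 118.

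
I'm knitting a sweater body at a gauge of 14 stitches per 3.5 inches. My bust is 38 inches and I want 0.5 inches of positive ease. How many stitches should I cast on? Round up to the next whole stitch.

154 stitches.

Finished = 38 + 0.5 = 38.5 in.
14 / 3.5 = 4 sts per inch.
38.50 × 4 = 154.00 sts.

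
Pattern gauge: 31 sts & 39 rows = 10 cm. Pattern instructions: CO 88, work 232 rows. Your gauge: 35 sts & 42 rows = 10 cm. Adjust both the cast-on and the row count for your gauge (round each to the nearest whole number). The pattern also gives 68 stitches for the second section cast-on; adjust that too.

Stitches: 88 × 35/31 = 99.35 → 99.
Rows: 232 × 42/39 = 249.85 → 250.
second section cast-on: 68 × 35/31 = 76.77 → 77.

Cast on 99 stitches; work 250 rows; second section cast-on 77 stitches.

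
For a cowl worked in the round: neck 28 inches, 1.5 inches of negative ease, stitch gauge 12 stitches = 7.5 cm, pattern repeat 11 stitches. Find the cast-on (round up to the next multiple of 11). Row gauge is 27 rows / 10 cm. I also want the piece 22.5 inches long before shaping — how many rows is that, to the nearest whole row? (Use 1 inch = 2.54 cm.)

Finished = 28 − 1.5 = 26.5 inches.
26.5 inches × 2.54 = 67.31 cm.
12/7.5 = 1.6 sts per cm; 67.31 × 1.6 = 107.70 sts.
Next multiple of 11 → 110.
22.5 inches = 57.15 cm; × 2.7 = 154.31 → 154 rows.

Cast on 110 stitches; work 154 rows.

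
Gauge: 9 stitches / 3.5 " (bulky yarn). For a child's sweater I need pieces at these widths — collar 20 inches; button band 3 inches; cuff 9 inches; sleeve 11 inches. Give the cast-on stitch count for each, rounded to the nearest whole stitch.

collar 51; button band 8; cuff 23; sleeve 28.

Rate = 9/3.5 = 2.571 sts per in.
collar: 20 × 2.571 = 51.43 → 51.
button band: 3 × 2.571 = 7.71 → 8.
cuff: 9 × 2.571 = 23.14 → 23.
sleeve: 11 × 2.571 = 28.29 → 28.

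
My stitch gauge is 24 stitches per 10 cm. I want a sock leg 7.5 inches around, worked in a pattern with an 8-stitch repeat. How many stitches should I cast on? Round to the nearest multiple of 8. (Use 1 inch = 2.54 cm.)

Cast on 48 stitches.

7.5 in = 7.5 × 2.54 = 19.05 cm.
24 / 10 = 2.4 sts/cm.
19.05 × 2.4 = 45.72 sts.
→ 48.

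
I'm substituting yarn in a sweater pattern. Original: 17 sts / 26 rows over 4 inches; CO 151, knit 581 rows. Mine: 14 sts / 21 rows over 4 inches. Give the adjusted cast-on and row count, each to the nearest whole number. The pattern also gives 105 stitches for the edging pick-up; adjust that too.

Stitches: 151 × 14/17 = 124.35 → 124.
Rows: 581 × 21/26 = 469.27 → 469.
edging pick-up: 105 × 14/17 = 86.47 → 86.

Cast on 124 stitches; work 469 rows; edging pick-up 86 stitches.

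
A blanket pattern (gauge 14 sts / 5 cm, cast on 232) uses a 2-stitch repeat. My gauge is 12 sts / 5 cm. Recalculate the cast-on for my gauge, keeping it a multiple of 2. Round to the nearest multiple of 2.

232 × 12 / 14 = 198.86.
Nearest multiple of 2: 198.

Cast on 198 stitches.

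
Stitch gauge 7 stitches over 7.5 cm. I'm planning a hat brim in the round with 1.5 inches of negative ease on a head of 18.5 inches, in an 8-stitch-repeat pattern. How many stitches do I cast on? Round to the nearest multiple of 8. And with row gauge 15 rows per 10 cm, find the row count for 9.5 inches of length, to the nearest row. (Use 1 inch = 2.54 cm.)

Finished = 18.5 − 1.5 = 17 inches.
17 inches × 2.54 = 43.18 cm.
7/7.5 = 0.933 sts per cm; 43.18 × 0.933 = 40.30 sts.
Nearest multiple of 8 → 40.
9.5 inches = 24.13 cm; × 1.5 = 36.20 → 36 rows.

Cast on 40 stitches; work 36 rows.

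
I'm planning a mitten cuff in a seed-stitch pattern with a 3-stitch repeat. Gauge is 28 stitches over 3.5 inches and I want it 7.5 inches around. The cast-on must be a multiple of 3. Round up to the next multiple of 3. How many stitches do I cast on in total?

60 stitches.

28 / 3.5 = 8 sts per inch.
7.5 × 8 = 60.00 sts.
Next multiple of 3: 60.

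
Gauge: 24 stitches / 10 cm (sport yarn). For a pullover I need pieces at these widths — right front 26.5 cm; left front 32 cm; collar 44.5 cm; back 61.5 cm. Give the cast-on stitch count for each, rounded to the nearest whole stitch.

right front 64; left front 77; collar 107; back 148.

Rate = 24/10 = 2.4 sts per cm.
right front: 26.5 × 2.4 = 63.60 → 64.
left front: 32 × 2.4 = 76.80 → 77.
collar: 44.5 × 2.4 = 106.80 → 107.
back: 61.5 × 2.4 = 147.60 → 148.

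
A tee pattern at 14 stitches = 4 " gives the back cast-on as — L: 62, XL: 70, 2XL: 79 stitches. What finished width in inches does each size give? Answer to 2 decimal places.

L 17.71 inches; XL 20.00 inches; 2XL 22.57 inches.

14/4 = 3.5 sts per in.
L: 62 / 3.5 = 17.714 → 17.71 in.
XL: 70 / 3.5 = 20.000 → 20.00 in.
2XL: 79 / 3.5 = 22.571 → 22.57 in.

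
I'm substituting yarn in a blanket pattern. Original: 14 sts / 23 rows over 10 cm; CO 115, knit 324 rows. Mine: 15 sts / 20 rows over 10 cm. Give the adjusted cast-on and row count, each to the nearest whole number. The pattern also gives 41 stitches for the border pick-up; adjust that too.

Stitches: 115 × 15/14 = 123.21 → 123.
Rows: 324 × 20/23 = 281.74 → 282.
border pick-up: 41 × 15/14 = 43.93 → 44.

Cast on 123 stitches; work 282 rows; border pick-up 44 stitches.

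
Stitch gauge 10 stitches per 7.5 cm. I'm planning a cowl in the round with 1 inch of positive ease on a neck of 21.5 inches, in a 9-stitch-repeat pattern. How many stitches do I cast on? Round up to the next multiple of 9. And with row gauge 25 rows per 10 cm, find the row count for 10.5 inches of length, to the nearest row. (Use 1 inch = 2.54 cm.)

Cast on 81 stitches; work 67 rows.

Finished = 21.5 + 1 = 22.5 inches.
22.5 inches × 2.54 = 57.15 cm.
10/7.5 = 1.333 sts per cm; 57.15 × 1.333 = 76.20 sts.
Next multiple of 9 → 81.
10.5 inches = 26.67 cm; × 2.5 = 66.67 → 67 rows.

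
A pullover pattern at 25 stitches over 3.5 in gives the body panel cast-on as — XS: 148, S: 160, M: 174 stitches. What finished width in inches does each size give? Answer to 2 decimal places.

25/3.5 = 7.143 sts per in.
XS: 148 / 7.143 = 20.720 → 20.72 in.
S: 160 / 7.143 = 22.400 → 22.40 in.
M: 174 / 7.143 = 24.360 → 24.36 in.

XS 20.72 inches; S 22.40 inches; M 24.36 inches.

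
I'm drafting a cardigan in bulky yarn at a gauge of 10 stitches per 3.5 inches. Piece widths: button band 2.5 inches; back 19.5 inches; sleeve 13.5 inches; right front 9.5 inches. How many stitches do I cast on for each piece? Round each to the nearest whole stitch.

Rate = 10/3.5 = 2.857 sts per in.
button band: 2.5 × 2.857 = 7.14 → 7.
back: 19.5 × 2.857 = 55.71 → 56.
sleeve: 13.5 × 2.857 = 38.57 → 39.
right front: 9.5 × 2.857 = 27.14 → 27.

button band 7; back 56; sleeve 39; right front 27.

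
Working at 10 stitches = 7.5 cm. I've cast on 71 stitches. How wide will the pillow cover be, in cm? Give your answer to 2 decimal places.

10 stitches / 7.5 cm = 1.333 stitches per cm.
71 / 1.333 = 53.250 cm.

53.25 cm.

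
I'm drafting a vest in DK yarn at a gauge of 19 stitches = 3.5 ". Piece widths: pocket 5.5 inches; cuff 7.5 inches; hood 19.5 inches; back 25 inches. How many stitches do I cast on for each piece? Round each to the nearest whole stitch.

pocket 30; cuff 41; hood 106; back 136.

Rate = 19/3.5 = 5.429 sts per in.
pocket: 5.5 × 5.429 = 29.86 → 30.
cuff: 7.5 × 5.429 = 40.71 → 41.
hood: 19.5 × 5.429 = 105.86 → 106.
back: 25 × 5.429 = 135.71 → 136.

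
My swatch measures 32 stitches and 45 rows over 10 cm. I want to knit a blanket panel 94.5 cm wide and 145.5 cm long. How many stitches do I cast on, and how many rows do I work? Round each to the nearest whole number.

Cast on 302 stitches and work 655 rows.

Stitch gauge = 32/10 = 3.2 sts/cm; 94.5 × 3.2 = 302.40 → 302 sts.
Row gauge = 45/10 = 4.5 rows/cm; 145.5 × 4.5 = 654.75 → 655 rows.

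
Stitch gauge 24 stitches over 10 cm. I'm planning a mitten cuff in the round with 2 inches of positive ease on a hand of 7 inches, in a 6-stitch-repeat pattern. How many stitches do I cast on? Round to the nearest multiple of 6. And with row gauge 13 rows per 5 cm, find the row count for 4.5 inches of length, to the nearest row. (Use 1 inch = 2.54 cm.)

Finished = 7 + 2 = 9 inches.
9 inches × 2.54 = 22.86 cm.
24/10 = 2.4 sts per cm; 22.86 × 2.4 = 54.86 sts.
Nearest multiple of 6 → 54.
4.5 inches = 11.43 cm; × 2.6 = 29.72 → 30 rows.

Cast on 54 stitches; work 30 rows.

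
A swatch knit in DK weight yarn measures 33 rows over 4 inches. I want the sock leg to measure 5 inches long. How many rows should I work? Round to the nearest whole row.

41 rows.

33 rows / 4 in = 8.25 rows per inch.
5 × 8.25 = 41.25 rows.
Round to nearest → 41.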